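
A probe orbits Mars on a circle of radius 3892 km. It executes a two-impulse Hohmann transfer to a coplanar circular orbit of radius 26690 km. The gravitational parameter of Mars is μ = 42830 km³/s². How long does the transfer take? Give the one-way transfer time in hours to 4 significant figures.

t = 7.973 hours

The Hohmann ellipse has a_t = (r₁ + r₂)/2 = 15291 km.
By Kepler's third law the transfer-orbit period is T = 2π√(a_t³/μ), so t = T/2 = 28703 s.
Converting: 28703 s ÷ 3600 s/hour = 7.973 hours.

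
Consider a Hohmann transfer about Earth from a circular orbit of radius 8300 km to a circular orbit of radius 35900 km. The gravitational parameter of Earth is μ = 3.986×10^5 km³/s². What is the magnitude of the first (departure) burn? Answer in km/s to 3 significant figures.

Transfer-ellipse semi-major axis a_t = (r₁ + r₂)/2 = (8300 + 35900)/2 = 22100 km.
On the circular orbit at r = 8300 km, v_c = √(μ/r) = 6.930 km/s.
Transfer-orbit speed at the same r (vis-viva, a = a_t): v_t = √[μ(2/r − 1/a_t)] = 8.832 km/s.
Δv₁ = |v_t − v_c| = |8.832 − 6.930| = 1.902 km/s.

Δv₁ = 1.90 km/s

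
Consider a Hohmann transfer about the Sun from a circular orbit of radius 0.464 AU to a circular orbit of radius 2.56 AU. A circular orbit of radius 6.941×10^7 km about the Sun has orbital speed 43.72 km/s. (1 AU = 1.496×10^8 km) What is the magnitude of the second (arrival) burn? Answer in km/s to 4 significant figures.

Δv₂ = 8.302 km/s

From the circular-orbit relation v² = μ/r at r = 6.941×10^7 km: μ = v²r = (43.72)² × 6.941×10^7 = 1.32673×10^11 km³/s².
In km: r₁ = 0.464 × 1.496×10^8 = 6.94144×10^7 km; r₂ = 2.56 × 1.496×10^8 = 3.82976×10^8 km.
Transfer-ellipse semi-major axis a_t = (r₁ + r₂)/2 = (6.94144×10^7 + 3.82976×10^8)/2 = 2.261952×10^8 km.
On the circular orbit at r = 3.82976×10^8 km, v_c = √(μ/r) = 18.613 km/s.
Transfer-orbit speed at the same r (vis-viva, a = a_t): v_t = √[μ(2/r − 1/a_t)] = 10.311 km/s.
Δv₂ = |v_t − v_c| = |10.311 − 18.613| = 8.302 km/s.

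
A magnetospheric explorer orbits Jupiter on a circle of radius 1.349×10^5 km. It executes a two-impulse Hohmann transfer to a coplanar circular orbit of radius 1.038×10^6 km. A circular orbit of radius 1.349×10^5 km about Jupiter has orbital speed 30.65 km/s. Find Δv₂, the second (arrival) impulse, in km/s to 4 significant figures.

From the circular-orbit relation v² = μ/r at r = 1.349×10^5 km: μ = v²r = (30.65)² × 1.349×10^5 = 1.26728×10^8 km³/s².
Semi-major axis of the transfer orbit: a_t = (1.349×10^5 + 1.038×10^6)/2 = 5.8645×10^5 km.
Circular speed at r = 1.038×10^6 km: v_c = √(μ/r) = 11.049 km/s.
Transfer-orbit speed at the same r (vis-viva, a = a_t): v_t = √[μ(2/r − 1/a_t)] = 5.2994 km/s.
Δv₂ = |v_t − v_c| = |5.2994 − 11.049| = 5.750 km/s.

Δv₂ = 5.750 km/s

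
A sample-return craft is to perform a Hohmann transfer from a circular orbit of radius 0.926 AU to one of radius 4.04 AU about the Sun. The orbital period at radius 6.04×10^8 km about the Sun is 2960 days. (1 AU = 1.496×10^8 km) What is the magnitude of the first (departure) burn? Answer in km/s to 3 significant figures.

Δv₁ = 8.54 km/s

From Kepler's third law T² = 4π²r³/μ at r = 6.04×10^8 km, T = 2960 days = 2960 × 86400 s = 2.55744×10^8 s: μ = 4π²r³/T² = 1.33002×10^11 km³/s².
In km: r₁ = 0.926 × 1.496×10^8 = 1.385296×10^8 km; r₂ = 4.04 × 1.496×10^8 = 6.04384×10^8 km.
Semi-major axis of the transfer orbit: a_t = (1.385296×10^8 + 6.04384×10^8)/2 = 3.714568×10^8 km.
Circular speed at r = 1.385296×10^8 km: v_c = √(μ/r) = 30.986 km/s.
Vis-viva on the transfer ellipse at r = 1.385296×10^8 km gives v_t = √[μ(2/r − 1/a_t)] = 39.524 km/s.
Δv₁ = |v_t − v_c| = |39.524 − 30.986| = 8.538 km/s.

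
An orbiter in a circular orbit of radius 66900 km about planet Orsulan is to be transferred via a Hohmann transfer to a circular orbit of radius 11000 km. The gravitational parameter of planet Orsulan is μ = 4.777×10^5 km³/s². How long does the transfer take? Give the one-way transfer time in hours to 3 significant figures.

t = 9.71 hours

Transfer-ellipse semi-major axis a_t = (r₁ + r₂)/2 = (66900 + 11000)/2 = 38950 km.
Half the transfer-orbit period gives t = π√(a_t³/μ) = 34940 s.
Converting: 34940 s ÷ 3600 s/hour = 9.71 hours.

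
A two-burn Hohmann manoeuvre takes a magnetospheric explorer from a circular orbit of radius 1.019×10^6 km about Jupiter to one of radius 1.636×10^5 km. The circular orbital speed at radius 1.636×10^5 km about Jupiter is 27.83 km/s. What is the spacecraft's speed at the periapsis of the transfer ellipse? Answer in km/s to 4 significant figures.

From the circular-orbit relation v² = μ/r at r = 1.636×10^5 km: μ = v²r = (27.83)² × 1.636×10^5 = 1.26710×10^8 km³/s².
Semi-major axis of the transfer orbit: a_t = (1.019×10^6 + 1.636×10^5)/2 = 5.913×10^5 km.
At periapsis, r = 1.636×10^5 km.
Vis-viva: v = √[μ(2/r − 1/a_t)] = √[1.26710×10^8 × (2/1.636×10^5 − 1/5.913×10^5)] = 36.53 km/s.

v = 36.53 km/s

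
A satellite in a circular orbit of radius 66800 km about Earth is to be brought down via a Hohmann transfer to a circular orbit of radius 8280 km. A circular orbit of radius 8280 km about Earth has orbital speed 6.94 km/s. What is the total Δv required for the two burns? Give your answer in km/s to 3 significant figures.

From the circular-orbit relation v² = μ/r at r = 8280 km: μ = v²r = (6.94)² × 8280 = 3.98795×10^5 km³/s².
Semi-major axis of the transfer orbit: a_t = (66800 + 8280)/2 = 37540 km.
Circular speed at r₁: v₁ = √(μ/r₁) = √(3.98795×10^5/66800) = 2.443354 km/s.
Transfer-orbit speed at r₁ (vis-viva equation): v_a = √[μ(2/r₁ − 1/a_t)] = 1.147505 km/s.
First burn Δv₁ = |v_a − v₁| = 1.2958 km/s.
Circular speed at r₂: v₂ = √(μ/r₂) = 6.9400 km/s.
Transfer-orbit speed at r₂: v_p = √[μ(2/r₂ − 1/a_t)] = 9.2576 km/s.
Second burn Δv₂ = |v₂ − v_p| = 2.3176 km/s.
Δv = Δv₁ + Δv₂ = 1.2958 + 2.3176 = 3.613 km/s.

Δv = 3.61 km/s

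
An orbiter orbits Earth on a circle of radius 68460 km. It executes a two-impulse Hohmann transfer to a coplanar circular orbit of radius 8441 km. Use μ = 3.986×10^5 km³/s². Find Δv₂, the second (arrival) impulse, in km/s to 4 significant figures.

The Hohmann ellipse has a_t = (r₁ + r₂)/2 = 38450.5 km.
Circular speed at r = 8441 km: v_c = √(μ/r) = 6.8718 km/s.
Transfer-orbit speed at the same r (vis-viva, a = a_t): v_t = √[μ(2/r − 1/a_t)] = 9.1694 km/s.
Δv₂ = |v_t − v_c| = |9.1694 − 6.8718| = 2.298 km/s.

Δv₂ = 2.298 km/s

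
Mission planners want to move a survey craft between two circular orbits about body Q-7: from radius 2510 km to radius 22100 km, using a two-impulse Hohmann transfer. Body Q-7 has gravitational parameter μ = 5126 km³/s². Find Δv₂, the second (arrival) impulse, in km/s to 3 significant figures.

Δv₂ = 0.264 km/s

Semi-major axis of the transfer orbit: a_t = (2510 + 22100)/2 = 12305 km.
Circular speed at r = 22100 km: v_c = √(μ/r) = 0.4816 km/s.
Vis-viva on the transfer ellipse at r = 22100 km gives v_t = √[μ(2/r − 1/a_t)] = 0.2175 km/s.
Δv₂ = |v_t − v_c| = |0.2175 − 0.4816| = 0.2641 km/s.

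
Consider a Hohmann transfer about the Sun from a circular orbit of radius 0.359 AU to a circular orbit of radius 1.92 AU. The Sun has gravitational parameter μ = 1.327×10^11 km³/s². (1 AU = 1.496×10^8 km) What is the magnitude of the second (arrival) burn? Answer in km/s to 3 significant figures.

Δv₂ = 9.43 km/s

In km: r₁ = 0.359 × 1.496×10^8 = 5.37064×10^7 km; r₂ = 1.92 × 1.496×10^8 = 2.87232×10^8 km.
Transfer-ellipse semi-major axis a_t = (r₁ + r₂)/2 = (5.37064×10^7 + 2.87232×10^8)/2 = 1.704692×10^8 km.
Circular speed at r = 2.87232×10^8 km: v_c = √(μ/r) = 21.49 km/s.
Transfer-orbit speed at the same r (vis-viva, a = a_t): v_t = √[μ(2/r − 1/a_t)] = 12.06 km/s.
Δv₂ = |v_t − v_c| = |12.06 − 21.49| = 9.430 km/s.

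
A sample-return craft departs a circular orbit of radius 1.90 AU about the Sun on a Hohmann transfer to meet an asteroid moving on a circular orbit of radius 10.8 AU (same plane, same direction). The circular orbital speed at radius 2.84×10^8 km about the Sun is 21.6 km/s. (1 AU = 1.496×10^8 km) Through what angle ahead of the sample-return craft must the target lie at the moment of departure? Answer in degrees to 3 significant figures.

φ = 98.8°

From the circular-orbit relation v² = μ/r at r = 2.84×10^8 km: μ = v²r = (21.6)² × 2.84×10^8 = 1.32503×10^11 km³/s².
In km: r₁ = 1.90 × 1.496×10^8 = 2.8424×10^8 km; r₂ = 10.8 × 1.496×10^8 = 1.61568×10^9 km.
Semi-major axis of the transfer orbit: a_t = (2.8424×10^8 + 1.61568×10^9)/2 = 9.4996×10^8 km.
Transfer time t = π√(a_t³/μ) = 2.526940×10^8 s.
The target's mean motion on its circular orbit is ω₂ = √(μ/r₂³) = 5.605055×10^-9 rad/s.
Angle swept by the target during transfer: ω₂·t = 1.416364 rad = 81.152°.
Arrival is 180° from departure on the ellipse, so φ = 180° − 81.152° = 98.8°.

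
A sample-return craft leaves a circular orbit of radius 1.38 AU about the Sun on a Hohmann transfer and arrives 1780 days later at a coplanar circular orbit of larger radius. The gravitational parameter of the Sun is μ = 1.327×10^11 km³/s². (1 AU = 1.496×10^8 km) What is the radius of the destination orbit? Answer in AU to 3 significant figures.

In km: r₁ = 1.38 × 1.496×10^8 = 2.06448×10^8 km.
Transfer time t = 1780 days = 1.53792×10^8 s, and t = π√(a_t³/μ).
So a_t = (μ t²/π²)^(1/3) = (1.327×10^11 × (1.53792×10^8)² / π²)^(1/3) = 6.8257×10^8 km.
Since a_t = (r₁ + r₂)/2, r₂ = 2a_t − r₁ = 2×6.8257×10^8 − 2.06448×10^8 = 1.158692×10^9 km.
In AU: r₂ = 1.158692×10^9 / 1.496×10^8 = 7.75 AU.

r₂ = 7.75 AU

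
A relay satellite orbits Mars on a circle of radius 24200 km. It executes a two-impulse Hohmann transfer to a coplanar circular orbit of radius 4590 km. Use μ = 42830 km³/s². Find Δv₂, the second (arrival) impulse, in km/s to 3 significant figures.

Δv₂ = 0.906 km/s

Transfer-ellipse semi-major axis a_t = (r₁ + r₂)/2 = (24200 + 4590)/2 = 14395 km.
On the circular orbit at r = 4590 km, v_c = √(μ/r) = 3.055 km/s.
Vis-viva on the transfer ellipse at r = 4590 km gives v_t = √[μ(2/r − 1/a_t)] = 3.961 km/s.
Δv₂ = |v_t − v_c| = |3.961 − 3.055| = 0.9060 km/s.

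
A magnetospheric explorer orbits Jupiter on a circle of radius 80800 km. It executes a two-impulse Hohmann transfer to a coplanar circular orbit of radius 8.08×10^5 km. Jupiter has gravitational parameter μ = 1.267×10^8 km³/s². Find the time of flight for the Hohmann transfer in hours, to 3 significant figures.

t = 23.0 hours

Transfer-ellipse semi-major axis a_t = (r₁ + r₂)/2 = (80800 + 8.080×10^5)/2 = 4.444×10^5 km.
Transfer time t = π√(a_t³/μ) = π√((4.444×10^5)³ / 1.267×10^8) = 82680 s.
Converting: 82680 s ÷ 3600 s/hour = 23.0 hours.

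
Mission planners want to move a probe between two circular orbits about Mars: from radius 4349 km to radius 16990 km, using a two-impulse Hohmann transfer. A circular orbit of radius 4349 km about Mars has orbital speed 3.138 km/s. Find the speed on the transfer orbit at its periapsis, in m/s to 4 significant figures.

From the circular-orbit relation v² = μ/r at r = 4349 km: μ = v²r = (3.138)² × 4349 = 42824.8 km³/s².
Transfer-ellipse semi-major axis a_t = (r₁ + r₂)/2 = (4349 + 16990)/2 = 10669.5 km.
The periapsis of the transfer ellipse is at r = 4349 km.
Applying v² = μ(2/r − 1/a_t): v = 3.960 km/s.

v = 3960 m/s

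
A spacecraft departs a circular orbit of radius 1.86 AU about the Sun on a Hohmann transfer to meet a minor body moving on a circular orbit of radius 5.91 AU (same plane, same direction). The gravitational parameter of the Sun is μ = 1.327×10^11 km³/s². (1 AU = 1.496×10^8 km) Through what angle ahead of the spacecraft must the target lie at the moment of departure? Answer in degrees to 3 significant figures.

In km: r₁ = 1.86 × 1.496×10^8 = 2.78256×10^8 km; r₂ = 5.91 × 1.496×10^8 = 8.84136×10^8 km.
Semi-major axis of the transfer orbit: a_t = (2.78256×10^8 + 8.84136×10^8)/2 = 5.81196×10^8 km.
Transfer time t = π√(a_t³/μ) = 1.20837×10^8 s.
Target angular speed ω₂ = √(μ/r₂³) = 1.38566×10^-8 rad/s.
Angle swept by the target during transfer: ω₂·t = 1.6744 rad = 95.94°.
The spacecraft traverses 180° on the transfer ellipse, so the target must lead by 180° − 95.94° = 84.1°.

φ = 84.1°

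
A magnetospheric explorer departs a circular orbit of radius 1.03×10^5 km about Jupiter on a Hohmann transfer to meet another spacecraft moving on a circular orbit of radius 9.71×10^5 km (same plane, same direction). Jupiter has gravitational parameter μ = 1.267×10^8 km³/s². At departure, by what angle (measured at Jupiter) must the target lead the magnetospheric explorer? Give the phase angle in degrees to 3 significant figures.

φ = 106°

The Hohmann ellipse has a_t = (r₁ + r₂)/2 = 5.370×10^5 km.
The half-period of the transfer ellipse is t = π√(a_t³/μ) = 1.0983×10^5 s.
The target's mean motion on its circular orbit is ω₂ = √(μ/r₂³) = 1.1764×10^-5 rad/s.
Angle swept by the target during transfer: ω₂·t = 1.292 rad = 74.03°.
The magnetospheric explorer traverses 180° on the transfer ellipse, so the target must lead by 180° − 74.03° = 106°.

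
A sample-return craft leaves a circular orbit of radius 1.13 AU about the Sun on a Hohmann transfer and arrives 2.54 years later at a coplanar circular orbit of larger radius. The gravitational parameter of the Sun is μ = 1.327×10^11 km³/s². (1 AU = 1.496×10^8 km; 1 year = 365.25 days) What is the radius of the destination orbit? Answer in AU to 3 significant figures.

In km: r₁ = 1.13 × 1.496×10^8 = 1.69048×10^8 km.
Transfer time t = 2.54 years × 365.25 × 86400 s = 8.0156304×10^7 s, and t = π√(a_t³/μ).
So a_t = (μ t²/π²)^(1/3) = (1.327×10^11 × (8.0156304×10^7)² / π²)^(1/3) = 4.4206×10^8 km.
Since a_t = (r₁ + r₂)/2, r₂ = 2a_t − r₁ = 2×4.4206×10^8 − 1.69048×10^8 = 7.15072×10^8 km.
In AU: r₂ = 7.15072×10^8 / 1.496×10^8 = 4.78 AU.

r₂ = 4.78 AU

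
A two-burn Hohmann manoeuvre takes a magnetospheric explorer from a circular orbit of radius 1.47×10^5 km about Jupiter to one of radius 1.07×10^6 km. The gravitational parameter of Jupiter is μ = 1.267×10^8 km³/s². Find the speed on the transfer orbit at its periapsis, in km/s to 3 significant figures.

v = 38.9 km/s

The Hohmann ellipse has a_t = (r₁ + r₂)/2 = 6.085×10^5 km.
The periapsis of the transfer ellipse is at r = 1.470×10^5 km.
From the vis-viva equation, v = √[μ(2/r − 1/a_t)] = 38.93 km/s.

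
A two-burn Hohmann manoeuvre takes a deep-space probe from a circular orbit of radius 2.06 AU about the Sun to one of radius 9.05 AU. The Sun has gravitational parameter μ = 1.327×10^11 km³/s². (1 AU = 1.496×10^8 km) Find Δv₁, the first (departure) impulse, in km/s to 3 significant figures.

In km: r₁ = 2.06 × 1.496×10^8 = 3.08176×10^8 km; r₂ = 9.05 × 1.496×10^8 = 1.35388×10^9 km.
Transfer-ellipse semi-major axis a_t = (r₁ + r₂)/2 = (3.08176×10^8 + 1.35388×10^9)/2 = 8.31028×10^8 km.
On the circular orbit at r = 3.08176×10^8 km, v_c = √(μ/r) = 20.751 km/s.
Vis-viva on the transfer ellipse at r = 3.08176×10^8 km gives v_t = √[μ(2/r − 1/a_t)] = 26.486 km/s.
Δv₁ = |v_t − v_c| = |26.486 − 20.751| = 5.735 km/s.

Δv₁ = 5.74 km/s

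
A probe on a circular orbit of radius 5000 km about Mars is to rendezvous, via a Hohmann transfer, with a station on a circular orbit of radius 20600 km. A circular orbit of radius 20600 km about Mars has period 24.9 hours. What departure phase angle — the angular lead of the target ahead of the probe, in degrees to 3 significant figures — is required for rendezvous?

From Kepler's third law T² = 4π²r³/μ at r = 20600 km, T = 24.9 hours = 24.9 × 3600 s = 89640 s: μ = 4π²r³/T² = 42949.5 km³/s².
The Hohmann ellipse has a_t = (r₁ + r₂)/2 = 12800 km.
Transfer time t = π√(a_t³/μ) = 21952.6 s.
Target angular speed ω₂ = √(μ/r₂³) = 7.00935×10^-5 rad/s.
Angle swept by the target during transfer: ω₂·t = 1.5387 rad = 88.16°.
The probe traverses 180° on the transfer ellipse, so the target must lead by 180° − 88.16° = 91.8°.

φ = 91.8°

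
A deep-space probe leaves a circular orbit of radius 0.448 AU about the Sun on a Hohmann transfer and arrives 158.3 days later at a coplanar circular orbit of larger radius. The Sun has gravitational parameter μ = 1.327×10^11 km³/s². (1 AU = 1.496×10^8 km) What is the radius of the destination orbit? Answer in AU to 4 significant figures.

In km: r₁ = 0.448 × 1.496×10^8 = 6.70208×10^7 km.
Transfer time t = 158.3 days = 1.367712×10^7 s, and t = π√(a_t³/μ).
So a_t = (μ t²/π²)^(1/3) = (1.327×10^11 × (1.367712×10^7)² / π²)^(1/3) = 1.3599×10^8 km.
Since a_t = (r₁ + r₂)/2, r₂ = 2a_t − r₁ = 2×1.3599×10^8 − 6.70208×10^7 = 2.049592×10^8 km.
In AU: r₂ = 2.049592×10^8 / 1.496×10^8 = 1.370 AU.

r₂ = 1.370 AU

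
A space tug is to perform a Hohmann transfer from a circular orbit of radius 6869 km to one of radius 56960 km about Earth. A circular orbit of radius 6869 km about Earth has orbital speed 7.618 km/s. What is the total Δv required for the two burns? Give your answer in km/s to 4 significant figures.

Δv = 3.977 km/s

From the circular-orbit relation v² = μ/r at r = 6869 km: μ = v²r = (7.618)² × 6869 = 3.98635×10^5 km³/s².
Semi-major axis of the transfer orbit: a_t = (6869 + 56960)/2 = 31914.5 km.
Circular speed at r₁: v₁ = √(μ/r₁) = √(3.98635×10^5/6869) = 7.6180 km/s.
Transfer-orbit speed at r₁ (vis-viva): v_p = √[μ(2/r₁ − 1/a_t)] = 10.177 km/s.
First burn Δv₁ = |v_p − v₁| = 2.559 km/s.
At r₂, v₂ = √(μ/r₂) = 2.645 km/s.
Transfer-orbit speed at r₂: v_a = √[μ(2/r₂ − 1/a_t)] = 1.227 km/s.
Second burn Δv₂ = |v₂ − v_a| = 1.418 km/s.
Δv = Δv₁ + Δv₂ = 2.559 + 1.418 = 3.977 km/s.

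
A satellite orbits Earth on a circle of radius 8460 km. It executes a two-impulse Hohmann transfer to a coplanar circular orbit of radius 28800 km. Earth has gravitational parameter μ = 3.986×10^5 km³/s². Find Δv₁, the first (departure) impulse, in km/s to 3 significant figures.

Δv₁ = 1.67 km/s

Transfer-ellipse semi-major axis a_t = (r₁ + r₂)/2 = (8460 + 28800)/2 = 18630 km.
On the circular orbit at r = 8460 km, v_c = √(μ/r) = 6.864 km/s.
Transfer-orbit speed at the same r (vis-viva, a = a_t): v_t = √[μ(2/r − 1/a_t)] = 8.534 km/s.
Δv₁ = |v_t − v_c| = |8.534 − 6.864| = 1.670 km/s.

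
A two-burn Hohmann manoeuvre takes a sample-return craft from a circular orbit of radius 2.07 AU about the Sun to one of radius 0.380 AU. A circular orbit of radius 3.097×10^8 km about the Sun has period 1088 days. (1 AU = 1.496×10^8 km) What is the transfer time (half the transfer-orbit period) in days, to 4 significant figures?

t = 247.6 days

From Kepler's third law T² = 4π²r³/μ at r = 3.097×10^8 km, T = 1088 days = 1088 × 86400 s = 9.40032×10^7 s: μ = 4π²r³/T² = 1.32708×10^11 km³/s².
In km: r₁ = 2.07 × 1.496×10^8 = 3.09672×10^8 km; r₂ = 0.380 × 1.496×10^8 = 5.6848×10^7 km.
Semi-major axis of the transfer orbit: a_t = (3.09672×10^8 + 5.6848×10^7)/2 = 1.8326×10^8 km.
Transfer time t = π√(a_t³/μ) = π√((1.8326×10^8)³ / 1.32708×10^11) = 2.139×10^7 s.
Converting: 2.139×10^7 s ÷ 86400 s/day = 247.6 days.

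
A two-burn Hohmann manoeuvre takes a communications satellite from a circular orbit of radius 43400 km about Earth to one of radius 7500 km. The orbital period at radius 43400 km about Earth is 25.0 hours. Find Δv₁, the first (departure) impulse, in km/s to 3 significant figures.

Δv₁ = 1.39 km/s

From Kepler's third law T² = 4π²r³/μ at r = 43400 km, T = 25.0 hours = 25.0 × 3600 s = 90000 s: μ = 4π²r³/T² = 3.98423×10^5 km³/s².
Semi-major axis of the transfer orbit: a_t = (43400 + 7500)/2 = 25450 km.
Circular speed at r = 43400 km: v_c = √(μ/r) = 3.030 km/s.
Vis-viva on the transfer ellipse at r = 43400 km gives v_t = √[μ(2/r − 1/a_t)] = 1.645 km/s.
Δv₁ = |v_t − v_c| = |1.645 − 3.030| = 1.385 km/s.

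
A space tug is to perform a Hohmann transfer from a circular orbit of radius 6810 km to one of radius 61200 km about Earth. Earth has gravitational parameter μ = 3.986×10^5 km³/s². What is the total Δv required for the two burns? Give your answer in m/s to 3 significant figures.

Δv = 4020 m/s

Semi-major axis of the transfer orbit: a_t = (6810 + 61200)/2 = 34005 km.
Circular speed at r₁: v₁ = √(μ/r₁) = √(3.986×10^5/6810) = 7.6506 km/s.
Transfer-orbit speed at r₁ (vis-viva): v_p = √[μ(2/r₁ − 1/a_t)] = 10.264 km/s.
First burn Δv₁ = |v_p − v₁| = 2.613 km/s.
At r₂, v₂ = √(μ/r₂) = 2.552 km/s.
Transfer-orbit speed at r₂: v_a = √[μ(2/r₂ − 1/a_t)] = 1.142 km/s.
Second burn Δv₂ = |v₂ − v_a| = 1.410 km/s.
Δv = Δv₁ + Δv₂ = 2.613 + 1.410 = 4.023 km/s.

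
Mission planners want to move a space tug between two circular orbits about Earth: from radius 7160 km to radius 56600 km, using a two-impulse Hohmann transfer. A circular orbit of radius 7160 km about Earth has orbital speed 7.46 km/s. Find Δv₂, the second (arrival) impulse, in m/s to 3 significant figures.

Δv₂ = 1400 m/s

From the circular-orbit relation v² = μ/r at r = 7160 km: μ = v²r = (7.46)² × 7160 = 3.98465×10^5 km³/s².
Transfer-ellipse semi-major axis a_t = (r₁ + r₂)/2 = (7160 + 56600)/2 = 31880 km.
Circular speed at r = 56600 km: v_c = √(μ/r) = 2.653 km/s.
Vis-viva on the transfer ellipse at r = 56600 km gives v_t = √[μ(2/r − 1/a_t)] = 1.257 km/s.
Δv₂ = |v_t − v_c| = |1.257 − 2.653| = 1.396 km/s.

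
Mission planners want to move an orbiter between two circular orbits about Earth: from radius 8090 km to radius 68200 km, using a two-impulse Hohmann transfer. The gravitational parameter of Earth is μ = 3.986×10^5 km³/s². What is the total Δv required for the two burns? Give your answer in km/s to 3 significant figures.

Δv = 3.67 km/s

Semi-major axis of the transfer orbit: a_t = (8090 + 68200)/2 = 38145 km.
At r₁ the circular-orbit speed is v₁ = √(μ/r₁) = 7.0193 km/s.
Transfer-orbit speed at r₁ (vis-viva): v_p = √[μ(2/r₁ − 1/a_t)] = 9.3857 km/s.
First burn Δv₁ = |v_p − v₁| = 2.3664 km/s.
At r₂, v₂ = √(μ/r₂) = 2.4176 km/s.
Transfer-orbit speed at r₂: v_a = √[μ(2/r₂ − 1/a_t)] = 1.1134 km/s.
Second burn Δv₂ = |v₂ − v_a| = 1.3042 km/s.
Δv = Δv₁ + Δv₂ = 2.3664 + 1.3042 = 3.671 km/s.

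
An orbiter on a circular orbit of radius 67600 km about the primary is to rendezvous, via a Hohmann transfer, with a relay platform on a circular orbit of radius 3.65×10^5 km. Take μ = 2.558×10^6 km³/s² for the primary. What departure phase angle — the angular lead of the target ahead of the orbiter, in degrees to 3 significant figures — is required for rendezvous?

Semi-major axis of the transfer orbit: a_t = (67600 + 3.650×10^5)/2 = 2.163×10^5 km.
The half-period of the transfer ellipse is t = π√(a_t³/μ) = 1.97599×10^5 s.
Target angular speed ω₂ = √(μ/r₂³) = 7.25289×10^-6 rad/s.
Angle swept by the target during transfer: ω₂·t = 1.43316 rad = 82.11°.
Arrival is 180° from departure on the ellipse, so φ = 180° − 82.11° = 97.9°.

φ = 97.9°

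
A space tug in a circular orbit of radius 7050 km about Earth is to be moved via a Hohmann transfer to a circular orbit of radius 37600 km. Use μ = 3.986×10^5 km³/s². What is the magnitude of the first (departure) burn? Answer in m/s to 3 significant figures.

Semi-major axis of the transfer orbit: a_t = (7050 + 37600)/2 = 22325 km.
Circular speed at r = 7050 km: v_c = √(μ/r) = 7.519 km/s.
Vis-viva on the transfer ellipse at r = 7050 km gives v_t = √[μ(2/r − 1/a_t)] = 9.758 km/s.
Δv₁ = |v_t − v_c| = |9.758 − 7.519| = 2.239 km/s.

Δv₁ = 2240 m/s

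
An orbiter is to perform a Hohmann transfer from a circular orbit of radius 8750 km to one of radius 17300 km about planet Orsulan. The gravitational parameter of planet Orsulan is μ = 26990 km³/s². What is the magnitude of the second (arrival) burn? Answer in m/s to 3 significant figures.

Δv₂ = 225 m/s

Semi-major axis of the transfer orbit: a_t = (8750 + 17300)/2 = 13025 km.
Circular speed at r = 17300 km: v_c = √(μ/r) = 1.2490 km/s.
Vis-viva on the transfer ellipse at r = 17300 km gives v_t = √[μ(2/r − 1/a_t)] = 1.0237 km/s.
Δv₂ = |v_t − v_c| = |1.0237 − 1.2490| = 0.2253 km/s.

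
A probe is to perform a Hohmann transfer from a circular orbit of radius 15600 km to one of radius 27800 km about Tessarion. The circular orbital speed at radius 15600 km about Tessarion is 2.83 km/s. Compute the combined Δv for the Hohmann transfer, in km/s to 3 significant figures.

Δv = 0.696 km/s

From the circular-orbit relation v² = μ/r at r = 15600 km: μ = v²r = (2.83)² × 15600 = 1.24939×10^5 km³/s².
The Hohmann ellipse has a_t = (r₁ + r₂)/2 = 21700 km.
Circular speed at r₁: v₁ = √(μ/r₁) = √(1.24939×10^5/15600) = 2.8300 km/s.
Transfer-orbit speed at r₁ (vis-viva): v_p = √[μ(2/r₁ − 1/a_t)] = 3.2032 km/s.
First burn Δv₁ = |v_p − v₁| = 0.3732 km/s.
At r₂, v₂ = √(μ/r₂) = 2.1200 km/s.
Transfer-orbit speed at r₂: v_a = √[μ(2/r₂ − 1/a_t)] = 1.7975 km/s.
Second burn Δv₂ = |v₂ − v_a| = 0.3225 km/s.
Δv = Δv₁ + Δv₂ = 0.3732 + 0.3225 = 0.6957 km/s.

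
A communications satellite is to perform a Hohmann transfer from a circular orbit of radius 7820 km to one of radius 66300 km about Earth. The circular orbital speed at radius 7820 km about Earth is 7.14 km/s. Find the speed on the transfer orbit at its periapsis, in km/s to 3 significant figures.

From the circular-orbit relation v² = μ/r at r = 7820 km: μ = v²r = (7.14)² × 7820 = 3.98660×10^5 km³/s².
Transfer-ellipse semi-major axis a_t = (r₁ + r₂)/2 = (7820 + 66300)/2 = 37060 km.
At periapsis, r = 7820 km.
Vis-viva: v = √[μ(2/r − 1/a_t)] = √[3.98660×10^5 × (2/7820 − 1/37060)] = 9.550 km/s.

v = 9.55 km/s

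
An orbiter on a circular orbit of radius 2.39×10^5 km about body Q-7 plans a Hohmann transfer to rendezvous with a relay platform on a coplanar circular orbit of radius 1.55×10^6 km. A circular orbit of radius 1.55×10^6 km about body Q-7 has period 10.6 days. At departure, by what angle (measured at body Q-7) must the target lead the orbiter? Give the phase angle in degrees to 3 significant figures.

φ = 101°

From Kepler's third law T² = 4π²r³/μ at r = 1.55×10^6 km, T = 10.6 days = 10.6 × 86400 s = 9.1584×10^5 s: μ = 4π²r³/T² = 1.75273×10^8 km³/s².
Semi-major axis of the transfer orbit: a_t = (2.390×10^5 + 1.550×10^6)/2 = 8.945×10^5 km.
Transfer time t = π√(a_t³/μ) = 2.0075×10^5 s.
The target's mean motion on its circular orbit is ω₂ = √(μ/r₂³) = 6.8606×10^-6 rad/s.
Angle swept by the target during transfer: ω₂·t = 1.3773 rad = 78.91°.
Arrival is 180° from departure on the ellipse, so φ = 180° − 78.91° = 101°.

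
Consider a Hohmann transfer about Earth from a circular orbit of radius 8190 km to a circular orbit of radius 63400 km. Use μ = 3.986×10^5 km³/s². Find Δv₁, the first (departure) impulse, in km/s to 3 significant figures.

Semi-major axis of the transfer orbit: a_t = (8190 + 63400)/2 = 35795 km.
On the circular orbit at r = 8190 km, v_c = √(μ/r) = 6.9763 km/s.
Vis-viva on the transfer ellipse at r = 8190 km gives v_t = √[μ(2/r − 1/a_t)] = 9.2845 km/s.
Δv₁ = |v_t − v_c| = |9.2845 − 6.9763| = 2.308 km/s.

Δv₁ = 2.31 km/s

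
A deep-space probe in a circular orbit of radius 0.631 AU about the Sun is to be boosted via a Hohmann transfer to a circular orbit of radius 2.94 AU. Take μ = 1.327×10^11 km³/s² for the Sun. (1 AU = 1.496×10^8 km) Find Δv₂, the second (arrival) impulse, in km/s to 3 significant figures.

In km: r₁ = 0.631 × 1.496×10^8 = 9.43976×10^7 km; r₂ = 2.94 × 1.496×10^8 = 4.39824×10^8 km.
The Hohmann ellipse has a_t = (r₁ + r₂)/2 = 2.671108×10^8 km.
Circular speed at r = 4.39824×10^8 km: v_c = √(μ/r) = 17.370 km/s.
Vis-viva on the transfer ellipse at r = 4.39824×10^8 km gives v_t = √[μ(2/r − 1/a_t)] = 10.326 km/s.
Δv₂ = |v_t − v_c| = |10.326 − 17.370| = 7.044 km/s.

Δv₂ = 7.04 km/s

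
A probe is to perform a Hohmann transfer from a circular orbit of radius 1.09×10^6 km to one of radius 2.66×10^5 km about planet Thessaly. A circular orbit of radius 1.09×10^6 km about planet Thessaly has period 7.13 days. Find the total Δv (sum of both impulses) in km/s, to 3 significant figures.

From Kepler's third law T² = 4π²r³/μ at r = 1.09×10^6 km, T = 7.13 days = 7.13 × 86400 s = 6.16032×10^5 s: μ = 4π²r³/T² = 1.34720×10^8 km³/s².
Transfer-ellipse semi-major axis a_t = (r₁ + r₂)/2 = (1.090×10^6 + 2.660×10^5)/2 = 6.780×10^5 km.
Circular speed at r₁: v₁ = √(μ/r₁) = √(1.34720×10^8/1.090×10^6) = 11.1174 km/s.
On the transfer ellipse at r₁, v² = μ(2/r − 1/a) gives v_a = √[μ(2/r₁ − 1/a_t)] = 6.96352 km/s.
First burn Δv₁ = |v_a − v₁| = 4.154 km/s.
Circular speed at r₂: v₂ = √(μ/r₂) = 22.50 km/s.
Transfer-orbit speed at r₂: v_p = √[μ(2/r₂ − 1/a_t)] = 28.53 km/s.
Second burn Δv₂ = |v₂ − v_p| = 6.030 km/s.
Total Δv = Δv₁ + Δv₂ = 10.18 km/s.

Δv = 10.2 km/s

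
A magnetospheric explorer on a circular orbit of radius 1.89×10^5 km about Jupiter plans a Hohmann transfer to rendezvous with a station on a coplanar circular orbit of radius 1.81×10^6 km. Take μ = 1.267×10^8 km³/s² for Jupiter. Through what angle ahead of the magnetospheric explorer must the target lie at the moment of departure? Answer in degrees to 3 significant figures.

Transfer-ellipse semi-major axis a_t = (r₁ + r₂)/2 = (1.890×10^5 + 1.810×10^6)/2 = 9.995×10^5 km.
Transfer time t = π√(a_t³/μ) = 2.78892×10^5 s.
Target angular speed ω₂ = √(μ/r₂³) = 4.62243×10^-6 rad/s.
Angle swept by the target during transfer: ω₂·t = 1.28916 rad = 73.86°.
Arrival is 180° from departure on the ellipse, so φ = 180° − 73.86° = 106°.

φ = 106°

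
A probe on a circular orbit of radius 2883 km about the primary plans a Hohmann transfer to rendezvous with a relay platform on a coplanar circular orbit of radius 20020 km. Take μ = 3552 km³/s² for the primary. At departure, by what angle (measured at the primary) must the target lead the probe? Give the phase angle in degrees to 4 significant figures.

φ = 102.1°

Transfer-ellipse semi-major axis a_t = (r₁ + r₂)/2 = (2883 + 20020)/2 = 11451.5 km.
The half-period of the transfer ellipse is t = π√(a_t³/μ) = 64596 s.
Target angular speed ω₂ = √(μ/r₂³) = 2.1040×10^-5 rad/s.
Angle swept by the target during transfer: ω₂·t = 1.3591 rad = 77.87°.
Arrival is 180° from departure on the ellipse, so φ = 180° − 77.87° = 102.1°.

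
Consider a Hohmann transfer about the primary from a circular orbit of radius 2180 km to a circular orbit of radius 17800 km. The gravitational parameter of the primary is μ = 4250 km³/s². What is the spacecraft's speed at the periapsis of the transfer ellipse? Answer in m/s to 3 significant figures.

v = 1860 m/s

The Hohmann ellipse has a_t = (r₁ + r₂)/2 = 9990 km.
The periapsis of the transfer ellipse is at r = 2180 km.
Applying v² = μ(2/r − 1/a_t): v = 1.864 km/s.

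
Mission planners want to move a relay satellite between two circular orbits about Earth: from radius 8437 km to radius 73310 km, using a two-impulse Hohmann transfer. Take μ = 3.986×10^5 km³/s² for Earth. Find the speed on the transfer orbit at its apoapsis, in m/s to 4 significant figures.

The Hohmann ellipse has a_t = (r₁ + r₂)/2 = 40873.5 km.
The apoapsis of the transfer ellipse is at r = 73310 km.
Applying v² = μ(2/r − 1/a_t): v = 1.059 km/s.

v = 1059 m/s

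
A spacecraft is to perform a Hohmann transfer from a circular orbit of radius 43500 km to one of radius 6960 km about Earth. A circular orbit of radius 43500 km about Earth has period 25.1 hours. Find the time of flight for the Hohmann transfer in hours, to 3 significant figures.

From Kepler's third law T² = 4π²r³/μ at r = 43500 km, T = 25.1 hours = 25.1 × 3600 s = 90360 s: μ = 4π²r³/T² = 3.97993×10^5 km³/s².
Semi-major axis of the transfer orbit: a_t = (43500 + 6960)/2 = 25230 km.
Half the transfer-orbit period gives t = π√(a_t³/μ) = 19960 s.
Converting: 19960 s ÷ 3600 s/hour = 5.54 hours.

t = 5.54 hours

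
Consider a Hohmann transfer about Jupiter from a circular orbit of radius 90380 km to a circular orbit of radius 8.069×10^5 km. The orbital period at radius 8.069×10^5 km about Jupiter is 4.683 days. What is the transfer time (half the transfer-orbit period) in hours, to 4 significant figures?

t = 23.30 hours

From Kepler's third law T² = 4π²r³/μ at r = 8.069×10^5 km, T = 4.683 days = 4.683 × 86400 s = 4.046112×10^5 s: μ = 4π²r³/T² = 1.26690×10^8 km³/s².
Transfer-ellipse semi-major axis a_t = (r₁ + r₂)/2 = (90380 + 8.069×10^5)/2 = 4.4864×10^5 km.
By Kepler's third law the transfer-orbit period is T = 2π√(a_t³/μ), so t = T/2 = 83870 s.
Converting: 83870 s ÷ 3600 s/hour = 23.30 hours.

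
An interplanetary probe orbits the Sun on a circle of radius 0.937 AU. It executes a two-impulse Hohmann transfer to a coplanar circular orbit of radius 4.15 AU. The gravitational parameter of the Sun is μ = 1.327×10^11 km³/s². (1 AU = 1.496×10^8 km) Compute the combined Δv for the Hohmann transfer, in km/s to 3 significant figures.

Δv = 14.3 km/s

In km: r₁ = 0.937 × 1.496×10^8 = 1.401752×10^8 km; r₂ = 4.15 × 1.496×10^8 = 6.2084×10^8 km.
Semi-major axis of the transfer orbit: a_t = (1.401752×10^8 + 6.2084×10^8)/2 = 3.805076×10^8 km.
At r₁ the circular-orbit speed is v₁ = √(μ/r₁) = 30.768 km/s.
On the transfer ellipse at r₁, v² = μ(2/r − 1/a) gives v_p = √[μ(2/r₁ − 1/a_t)] = 39.301 km/s.
First burn Δv₁ = |v_p − v₁| = 8.533 km/s.
At r₂, v₂ = √(μ/r₂) = 14.62 km/s.
Transfer-orbit speed at r₂: v_a = √[μ(2/r₂ − 1/a_t)] = 8.874 km/s.
Second burn Δv₂ = |v₂ − v_a| = 5.746 km/s.
Δv = Δv₁ + Δv₂ = 8.533 + 5.746 = 14.28 km/s.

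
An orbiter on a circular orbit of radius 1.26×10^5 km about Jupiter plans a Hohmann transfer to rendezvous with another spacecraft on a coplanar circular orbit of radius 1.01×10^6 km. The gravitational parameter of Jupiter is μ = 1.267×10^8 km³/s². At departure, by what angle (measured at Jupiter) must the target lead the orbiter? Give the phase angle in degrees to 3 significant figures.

Transfer-ellipse semi-major axis a_t = (r₁ + r₂)/2 = (1.260×10^5 + 1.010×10^6)/2 = 5.680×10^5 km.
The half-period of the transfer ellipse is t = π√(a_t³/μ) = 1.1948×10^5 s.
Target angular speed ω₂ = √(μ/r₂³) = 1.1089×10^-5 rad/s.
Angle swept by the target during transfer: ω₂·t = 1.3249 rad = 75.91°.
Arrival is 180° from departure on the ellipse, so φ = 180° − 75.91° = 104°.

φ = 104°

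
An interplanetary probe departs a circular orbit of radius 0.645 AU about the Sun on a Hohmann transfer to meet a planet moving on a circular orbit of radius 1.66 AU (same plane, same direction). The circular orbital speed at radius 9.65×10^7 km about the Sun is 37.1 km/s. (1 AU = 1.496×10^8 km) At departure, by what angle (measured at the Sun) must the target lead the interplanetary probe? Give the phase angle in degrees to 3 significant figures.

φ = 75.9°

From the circular-orbit relation v² = μ/r at r = 9.65×10^7 km: μ = v²r = (37.1)² × 9.65×10^7 = 1.32824×10^11 km³/s².
In km: r₁ = 0.645 × 1.496×10^8 = 9.6492×10^7 km; r₂ = 1.66 × 1.496×10^8 = 2.48336×10^8 km.
Transfer-ellipse semi-major axis a_t = (r₁ + r₂)/2 = (9.6492×10^7 + 2.48336×10^8)/2 = 1.72414×10^8 km.
Transfer time t = π√(a_t³/μ) = 1.9515×10^7 s.
The target's mean motion on its circular orbit is ω₂ = √(μ/r₂³) = 9.3128×10^-8 rad/s.
Angle swept by the target during transfer: ω₂·t = 1.817 rad = 104.1°.
The interplanetary probe traverses 180° on the transfer ellipse, so the target must lead by 180° − 104.1° = 75.9°.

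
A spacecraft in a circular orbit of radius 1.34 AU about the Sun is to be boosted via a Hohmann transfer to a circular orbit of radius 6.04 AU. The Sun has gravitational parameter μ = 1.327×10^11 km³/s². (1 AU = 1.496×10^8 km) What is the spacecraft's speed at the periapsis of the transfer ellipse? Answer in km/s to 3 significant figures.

In km: r₁ = 1.34 × 1.496×10^8 = 2.00464×10^8 km; r₂ = 6.04 × 1.496×10^8 = 9.03584×10^8 km.
Transfer-ellipse semi-major axis a_t = (r₁ + r₂)/2 = (2.00464×10^8 + 9.03584×10^8)/2 = 5.52024×10^8 km.
The periapsis of the transfer ellipse is at r = 2.00464×10^8 km.
Applying v² = μ(2/r − 1/a_t): v = 32.92 km/s.

v = 32.9 km/s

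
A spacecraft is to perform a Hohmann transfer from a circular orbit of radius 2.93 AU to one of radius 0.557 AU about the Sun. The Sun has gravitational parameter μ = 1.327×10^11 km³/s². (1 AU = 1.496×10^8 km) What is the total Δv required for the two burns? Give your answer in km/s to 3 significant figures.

Δv = 19.4 km/s

In km: r₁ = 2.93 × 1.496×10^8 = 4.38328×10^8 km; r₂ = 0.557 × 1.496×10^8 = 8.33272×10^7 km.
Transfer-ellipse semi-major axis a_t = (r₁ + r₂)/2 = (4.38328×10^8 + 8.33272×10^7)/2 = 2.608276×10^8 km.
Circular speed at r₁: v₁ = √(μ/r₁) = √(1.327×10^11/4.38328×10^8) = 17.40 km/s.
On the transfer ellipse at r₁, v² = μ(2/r − 1/a) gives v_a = √[μ(2/r₁ − 1/a_t)] = 9.835 km/s.
First burn Δv₁ = |v_a − v₁| = 7.5650 km/s.
Circular speed at r₂: v₂ = √(μ/r₂) = 39.9064 km/s.
Transfer-orbit speed at r₂: v_p = √[μ(2/r₂ − 1/a_t)] = 51.7327 km/s.
Second burn Δv₂ = |v₂ − v_p| = 11.826 km/s.
Δv = Δv₁ + Δv₂ = 7.5650 + 11.826 = 19.39 km/s.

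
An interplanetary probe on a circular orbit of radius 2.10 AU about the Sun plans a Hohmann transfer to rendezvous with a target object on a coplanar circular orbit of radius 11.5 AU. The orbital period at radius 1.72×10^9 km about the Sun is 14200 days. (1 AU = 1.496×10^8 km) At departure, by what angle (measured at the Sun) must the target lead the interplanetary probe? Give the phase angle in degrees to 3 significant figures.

φ = 98.2°

From Kepler's third law T² = 4π²r³/μ at r = 1.72×10^9 km, T = 14200 days = 14200 × 86400 s = 1.22688×10^9 s: μ = 4π²r³/T² = 1.33457×10^11 km³/s².
In km: r₁ = 2.10 × 1.496×10^8 = 3.1416×10^8 km; r₂ = 11.5 × 1.496×10^8 = 1.7204×10^9 km.
Transfer-ellipse semi-major axis a_t = (r₁ + r₂)/2 = (3.1416×10^8 + 1.7204×10^9)/2 = 1.01728×10^9 km.
Transfer time t = π√(a_t³/μ) = 2.790231×10^8 s.
Target angular speed ω₂ = √(μ/r₂³) = 5.119485×10^-9 rad/s.
Angle swept by the target during transfer: ω₂·t = 1.42845 rad = 81.84°.
Arrival is 180° from departure on the ellipse, so φ = 180° − 81.84° = 98.2°.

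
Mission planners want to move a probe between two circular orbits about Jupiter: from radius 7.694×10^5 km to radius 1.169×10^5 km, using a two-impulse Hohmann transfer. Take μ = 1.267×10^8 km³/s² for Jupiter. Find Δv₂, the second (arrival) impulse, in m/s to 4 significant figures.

Transfer-ellipse semi-major axis a_t = (r₁ + r₂)/2 = (7.694×10^5 + 1.169×10^5)/2 = 4.4315×10^5 km.
Circular speed at r = 1.169×10^5 km: v_c = √(μ/r) = 32.92 km/s.
Vis-viva on the transfer ellipse at r = 1.169×10^5 km gives v_t = √[μ(2/r − 1/a_t)] = 43.38 km/s.
Δv₂ = |v_t − v_c| = |43.38 − 32.92| = 10.46 km/s.

Δv₂ = 10460 m/s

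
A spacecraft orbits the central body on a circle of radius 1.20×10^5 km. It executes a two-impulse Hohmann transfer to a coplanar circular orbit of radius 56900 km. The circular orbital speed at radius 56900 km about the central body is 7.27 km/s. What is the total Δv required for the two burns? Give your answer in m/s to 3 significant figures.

From the circular-orbit relation v² = μ/r at r = 56900 km: μ = v²r = (7.27)² × 56900 = 3.00733×10^6 km³/s².
The Hohmann ellipse has a_t = (r₁ + r₂)/2 = 88450 km.
At r₁ the circular-orbit speed is v₁ = √(μ/r₁) = 5.0061 km/s.
Transfer-orbit speed at r₁ (vis-viva equation): v_a = √[μ(2/r₁ − 1/a_t)] = 4.0152 km/s.
First burn Δv₁ = |v_a − v₁| = 0.9909 km/s.
At r₂, v₂ = √(μ/r₂) = 7.270 km/s.
Transfer-orbit speed at r₂: v_p = √[μ(2/r₂ − 1/a_t)] = 8.468 km/s.
Second burn Δv₂ = |v₂ − v_p| = 1.198 km/s.
Δv = Δv₁ + Δv₂ = 0.9909 + 1.198 = 2.189 km/s.

Δv = 2190 m/s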